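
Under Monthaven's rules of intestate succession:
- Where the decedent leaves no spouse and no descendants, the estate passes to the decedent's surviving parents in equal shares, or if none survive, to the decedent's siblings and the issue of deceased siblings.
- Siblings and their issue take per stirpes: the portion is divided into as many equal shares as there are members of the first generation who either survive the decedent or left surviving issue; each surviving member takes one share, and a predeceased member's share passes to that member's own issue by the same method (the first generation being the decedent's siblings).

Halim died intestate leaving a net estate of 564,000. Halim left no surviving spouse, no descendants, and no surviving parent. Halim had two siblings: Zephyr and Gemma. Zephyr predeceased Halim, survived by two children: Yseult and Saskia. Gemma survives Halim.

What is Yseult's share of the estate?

The entire 564,000 passes to the siblings and their issue.
That amount (564,000) is divided into 2 shares of 282,000: Gemma takes 282,000; Zephyr's 282,000 share passes to Zephyr's issue.
Zephyr's share (282,000) is divided into 2 shares of 141,000: Yseult and Saskia each take 141,000.

Yseult receives 141,000.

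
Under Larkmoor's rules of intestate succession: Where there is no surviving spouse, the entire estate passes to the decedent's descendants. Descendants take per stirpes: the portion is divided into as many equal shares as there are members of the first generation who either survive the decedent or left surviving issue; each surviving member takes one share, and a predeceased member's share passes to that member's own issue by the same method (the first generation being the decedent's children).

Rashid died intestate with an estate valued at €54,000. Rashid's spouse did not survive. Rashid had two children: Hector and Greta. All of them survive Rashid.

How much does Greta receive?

The entire €54,000 passes to the descendants.
That amount (€54,000) is divided into 2 shares of €27,000: Hector and Greta each take €27,000.

Greta receives €27,000.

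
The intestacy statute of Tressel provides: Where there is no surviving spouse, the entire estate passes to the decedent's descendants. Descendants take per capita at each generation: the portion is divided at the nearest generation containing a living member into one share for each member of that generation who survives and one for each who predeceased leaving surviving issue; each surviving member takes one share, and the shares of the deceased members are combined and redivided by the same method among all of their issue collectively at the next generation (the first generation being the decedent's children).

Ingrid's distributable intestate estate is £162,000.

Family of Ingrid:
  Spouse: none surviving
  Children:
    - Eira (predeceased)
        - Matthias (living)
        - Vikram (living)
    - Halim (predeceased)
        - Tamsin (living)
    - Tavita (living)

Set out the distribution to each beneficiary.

The entire £162,000 passes to the descendants.
That amount (£162,000) is divided at the children's generation into 3 shares of £54,000. Tavita takes £54,000. The 2 shares of the deceased (Eira and Halim) are combined into a pool of £108,000.
That pool (£108,000) is divided at the grandchildren's generation equally among Matthias, Vikram, and Tamsin: £36,000 each.

Matthias: £36,000; Vikram: £36,000; Tamsin: £36,000; Tavita: £54,000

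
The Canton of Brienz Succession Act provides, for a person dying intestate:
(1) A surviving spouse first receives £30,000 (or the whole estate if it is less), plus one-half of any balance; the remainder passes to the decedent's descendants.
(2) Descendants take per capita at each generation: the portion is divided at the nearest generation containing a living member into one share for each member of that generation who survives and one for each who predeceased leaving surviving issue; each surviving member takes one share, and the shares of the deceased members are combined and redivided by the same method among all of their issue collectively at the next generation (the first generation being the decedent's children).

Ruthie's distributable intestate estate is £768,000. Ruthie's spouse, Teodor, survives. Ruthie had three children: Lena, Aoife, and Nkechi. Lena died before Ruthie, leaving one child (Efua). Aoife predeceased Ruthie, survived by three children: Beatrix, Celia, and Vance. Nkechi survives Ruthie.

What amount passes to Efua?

Efua receives £61,500.

Teodor first takes £30,000, leaving a balance of £738,000. Teodor then takes one-half of the balance (£369,000), for a total of £399,000. The remaining £369,000 passes to the descendants.
The descendants' portion (£369,000) is divided at the children's generation into 3 shares of £123,000. Nkechi takes £123,000. The 2 shares of the deceased (Lena and Aoife) are combined into a pool of £246,000.
That pool (£246,000) is divided at the grandchildren's generation equally among Efua, Beatrix, Celia, and Vance: £61,500 each.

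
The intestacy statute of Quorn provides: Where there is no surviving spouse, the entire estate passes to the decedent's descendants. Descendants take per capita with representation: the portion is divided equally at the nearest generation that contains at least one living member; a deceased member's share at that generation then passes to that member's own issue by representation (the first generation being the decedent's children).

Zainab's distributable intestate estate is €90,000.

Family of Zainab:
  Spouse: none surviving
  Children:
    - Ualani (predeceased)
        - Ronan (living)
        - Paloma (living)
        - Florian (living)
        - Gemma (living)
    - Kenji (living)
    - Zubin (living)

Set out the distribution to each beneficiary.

The entire €90,000 passes to the descendants.
That amount (€90,000) is divided into 3 shares of €30,000: Kenji and Zubin each take €30,000; Ualani's €30,000 share passes to Ualani's issue.
Ualani's share (€30,000) is divided into 4 shares of €7,500: Ronan, Paloma, Florian, and Gemma each take €7,500.

Ronan: €7,500; Paloma: €7,500; Florian: €7,500; Gemma: €7,500; Kenji: €30,000; Zubin: €30,000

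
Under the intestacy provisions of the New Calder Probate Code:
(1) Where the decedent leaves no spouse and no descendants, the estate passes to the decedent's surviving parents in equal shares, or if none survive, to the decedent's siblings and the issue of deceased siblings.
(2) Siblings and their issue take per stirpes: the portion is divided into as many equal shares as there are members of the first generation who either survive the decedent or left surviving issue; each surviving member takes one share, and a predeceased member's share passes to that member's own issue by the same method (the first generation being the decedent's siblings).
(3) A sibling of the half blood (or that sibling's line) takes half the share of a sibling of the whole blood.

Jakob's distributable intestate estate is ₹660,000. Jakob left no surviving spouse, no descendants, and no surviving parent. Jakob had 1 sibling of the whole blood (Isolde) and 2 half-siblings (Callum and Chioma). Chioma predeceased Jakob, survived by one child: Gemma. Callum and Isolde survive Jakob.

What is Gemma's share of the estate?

The entire ₹660,000 passes to the siblings and their issue.
Counting each half-blood sibling's line as half a unit, there are 2 units in ₹660,000, so one unit is ₹330,000. Whole-blood lines (Isolde) take ₹330,000 each; half-blood lines (Callum and Chioma) take ₹165,000 each.
Chioma's share (₹165,000) passes entirely to Gemma.

Gemma receives ₹165,000.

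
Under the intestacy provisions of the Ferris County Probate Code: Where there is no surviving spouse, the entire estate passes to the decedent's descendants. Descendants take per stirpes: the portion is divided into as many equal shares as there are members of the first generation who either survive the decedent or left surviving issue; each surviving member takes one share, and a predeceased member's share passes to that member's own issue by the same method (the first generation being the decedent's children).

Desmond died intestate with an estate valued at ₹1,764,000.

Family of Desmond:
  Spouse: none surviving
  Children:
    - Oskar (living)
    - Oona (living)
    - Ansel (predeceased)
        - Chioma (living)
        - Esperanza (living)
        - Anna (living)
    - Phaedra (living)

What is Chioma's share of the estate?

The entire ₹1,764,000 passes to the descendants.
That amount (₹1,764,000) is divided into 4 shares of ₹441,000: Oskar, Oona, and Phaedra each take ₹441,000; Ansel's ₹441,000 share passes to Ansel's issue.
Ansel's share (₹441,000) is divided into 3 shares of ₹147,000: Chioma, Esperanza, and Anna each take ₹147,000.

Chioma receives ₹147,000.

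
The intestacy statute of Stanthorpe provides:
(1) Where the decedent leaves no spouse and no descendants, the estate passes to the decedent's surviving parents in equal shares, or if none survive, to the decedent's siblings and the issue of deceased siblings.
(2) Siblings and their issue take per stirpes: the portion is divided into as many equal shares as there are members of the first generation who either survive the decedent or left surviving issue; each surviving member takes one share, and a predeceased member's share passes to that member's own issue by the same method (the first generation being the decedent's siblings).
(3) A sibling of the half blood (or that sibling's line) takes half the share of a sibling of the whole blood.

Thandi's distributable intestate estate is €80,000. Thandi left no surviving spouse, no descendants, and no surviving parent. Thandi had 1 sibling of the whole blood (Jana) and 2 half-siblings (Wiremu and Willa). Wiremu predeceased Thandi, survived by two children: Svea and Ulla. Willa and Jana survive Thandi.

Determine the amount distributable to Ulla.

Ulla receives €10,000.

The entire €80,000 passes to the siblings and their issue.
Counting each half-blood sibling's line as half a unit, there are 2 units in €80,000, so one unit is €40,000. Whole-blood lines (Jana) take €40,000 each; half-blood lines (Wiremu and Willa) take €20,000 each.
Wiremu's share (€20,000) is divided into 2 shares of €10,000: Svea and Ulla each take €10,000.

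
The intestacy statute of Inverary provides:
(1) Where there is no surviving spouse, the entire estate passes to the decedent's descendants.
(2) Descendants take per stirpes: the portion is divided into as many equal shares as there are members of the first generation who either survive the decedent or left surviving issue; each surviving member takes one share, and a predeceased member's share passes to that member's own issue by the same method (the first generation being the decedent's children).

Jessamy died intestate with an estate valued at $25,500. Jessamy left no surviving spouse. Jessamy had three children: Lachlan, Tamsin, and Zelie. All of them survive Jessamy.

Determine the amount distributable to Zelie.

The entire $25,500 passes to the descendants.
That amount ($25,500) is divided into 3 shares of $8,500: Lachlan, Tamsin, and Zelie each take $8,500.

Zelie receives $8,500.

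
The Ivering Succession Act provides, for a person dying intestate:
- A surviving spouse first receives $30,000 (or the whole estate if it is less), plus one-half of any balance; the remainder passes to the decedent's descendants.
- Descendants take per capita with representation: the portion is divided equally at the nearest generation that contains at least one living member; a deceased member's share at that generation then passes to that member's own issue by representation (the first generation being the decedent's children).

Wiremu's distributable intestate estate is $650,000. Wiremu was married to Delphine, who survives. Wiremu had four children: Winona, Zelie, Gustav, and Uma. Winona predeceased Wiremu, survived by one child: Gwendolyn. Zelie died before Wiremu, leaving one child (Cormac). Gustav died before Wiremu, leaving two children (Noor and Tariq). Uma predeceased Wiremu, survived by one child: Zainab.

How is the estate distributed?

Delphine: $340,000; Gwendolyn: $62,000; Cormac: $62,000; Noor: $62,000; Tariq: $62,000; Zainab: $62,000

Delphine first takes $30,000, leaving a balance of $620,000. Delphine then takes one-half of the balance ($310,000), for a total of $340,000. The remaining $310,000 passes to the descendants.
No child survives, so the initial division is made at the grandchildren's generation.
The descendants' portion ($310,000) is divided into 5 shares of $62,000: Gwendolyn, Cormac, Noor, Tariq, and Zainab each take $62,000.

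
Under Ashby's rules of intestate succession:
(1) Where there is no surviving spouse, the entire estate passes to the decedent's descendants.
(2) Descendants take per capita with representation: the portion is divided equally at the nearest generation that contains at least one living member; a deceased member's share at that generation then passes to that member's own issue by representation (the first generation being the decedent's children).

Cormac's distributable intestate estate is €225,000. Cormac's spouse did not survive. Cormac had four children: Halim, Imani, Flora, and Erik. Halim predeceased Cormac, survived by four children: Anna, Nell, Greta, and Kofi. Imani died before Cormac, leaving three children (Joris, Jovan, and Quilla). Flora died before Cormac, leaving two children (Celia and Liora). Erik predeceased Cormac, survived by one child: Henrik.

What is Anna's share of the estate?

The entire €225,000 passes to the descendants.
No child survives, so the initial division is made at the grandchildren's generation.
That amount (€225,000) is divided into 10 shares of €22,500: Anna, Nell, Greta, Kofi, Joris, Jovan, Quilla, Celia, Liora, and Henrik each take €22,500.

Anna receives €22,500.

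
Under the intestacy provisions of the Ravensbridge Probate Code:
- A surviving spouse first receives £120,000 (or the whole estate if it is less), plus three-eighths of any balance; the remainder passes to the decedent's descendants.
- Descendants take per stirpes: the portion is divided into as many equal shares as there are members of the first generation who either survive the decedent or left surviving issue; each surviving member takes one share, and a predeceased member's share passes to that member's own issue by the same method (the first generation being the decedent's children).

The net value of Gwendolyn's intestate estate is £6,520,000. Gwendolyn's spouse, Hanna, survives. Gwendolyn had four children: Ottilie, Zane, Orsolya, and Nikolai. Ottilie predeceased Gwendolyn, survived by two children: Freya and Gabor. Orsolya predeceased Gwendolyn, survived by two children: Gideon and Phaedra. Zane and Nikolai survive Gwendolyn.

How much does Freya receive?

Hanna first takes £120,000, leaving a balance of £6,400,000. Hanna then takes three-eighths of the balance (£2,400,000), for a total of £2,520,000. The remaining £4,000,000 passes to the descendants.
The descendants' portion (£4,000,000) is divided into 4 shares of £1,000,000: Zane and Nikolai each take £1,000,000; Ottilie's £1,000,000 share passes to Ottilie's issue; Orsolya's £1,000,000 share passes to Orsolya's issue.
Ottilie's share (£1,000,000) is divided into 2 shares of £500,000: Freya and Gabor each take £500,000.
Orsolya's share (£1,000,000) is divided into 2 shares of £500,000: Gideon and Phaedra each take £500,000.

Freya receives £500,000.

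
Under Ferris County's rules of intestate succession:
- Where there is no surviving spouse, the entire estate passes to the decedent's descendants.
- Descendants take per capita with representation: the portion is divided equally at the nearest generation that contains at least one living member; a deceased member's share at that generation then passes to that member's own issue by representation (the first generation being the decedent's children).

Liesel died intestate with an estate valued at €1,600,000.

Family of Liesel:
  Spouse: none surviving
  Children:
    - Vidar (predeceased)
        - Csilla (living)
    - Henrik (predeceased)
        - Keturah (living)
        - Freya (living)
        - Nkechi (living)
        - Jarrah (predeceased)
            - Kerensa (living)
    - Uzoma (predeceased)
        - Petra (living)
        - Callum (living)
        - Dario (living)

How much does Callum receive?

The entire €1,600,000 passes to the descendants.
No child survives, so the initial division is made at the grandchildren's generation.
That amount (€1,600,000) is divided into 8 shares of €200,000: Csilla, Keturah, Freya, Nkechi, Petra, Callum, and Dario each take €200,000; Jarrah's €200,000 share passes to Jarrah's issue.
Jarrah's share (€200,000) passes entirely to Kerensa.

Callum receives €200,000.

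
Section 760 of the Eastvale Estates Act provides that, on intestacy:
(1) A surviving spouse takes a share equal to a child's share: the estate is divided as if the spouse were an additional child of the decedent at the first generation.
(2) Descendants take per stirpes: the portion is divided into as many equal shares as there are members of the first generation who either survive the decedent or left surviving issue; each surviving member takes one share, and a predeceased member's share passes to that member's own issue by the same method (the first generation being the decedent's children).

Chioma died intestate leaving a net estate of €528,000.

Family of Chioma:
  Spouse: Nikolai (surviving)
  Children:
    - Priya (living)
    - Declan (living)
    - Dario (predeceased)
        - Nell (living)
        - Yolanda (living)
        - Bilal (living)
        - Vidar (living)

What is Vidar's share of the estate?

The spouse counts as an additional share at the children's level, so there are 4 primary shares of €132,000. Nikolai takes one such share (€132,000).
The children's combined portion (€396,000) is divided into 3 shares of €132,000: Priya and Declan each take €132,000; Dario's €132,000 share passes to Dario's issue.
Dario's share (€132,000) is divided into 4 shares of €33,000: Nell, Yolanda, Bilal, and Vidar each take €33,000.

Vidar receives €33,000.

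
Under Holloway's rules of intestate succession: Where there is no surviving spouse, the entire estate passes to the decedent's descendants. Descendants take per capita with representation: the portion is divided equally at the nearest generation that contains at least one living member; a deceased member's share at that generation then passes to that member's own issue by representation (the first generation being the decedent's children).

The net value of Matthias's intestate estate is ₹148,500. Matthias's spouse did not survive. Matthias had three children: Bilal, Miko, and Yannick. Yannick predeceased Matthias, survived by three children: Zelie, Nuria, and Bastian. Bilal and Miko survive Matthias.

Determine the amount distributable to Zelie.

The entire ₹148,500 passes to the descendants.
That amount (₹148,500) is divided into 3 shares of ₹49,500: Bilal and Miko each take ₹49,500; Yannick's ₹49,500 share passes to Yannick's issue.
Yannick's share (₹49,500) is divided into 3 shares of ₹16,500: Zelie, Nuria, and Bastian each take ₹16,500.

Zelie receives ₹16,500.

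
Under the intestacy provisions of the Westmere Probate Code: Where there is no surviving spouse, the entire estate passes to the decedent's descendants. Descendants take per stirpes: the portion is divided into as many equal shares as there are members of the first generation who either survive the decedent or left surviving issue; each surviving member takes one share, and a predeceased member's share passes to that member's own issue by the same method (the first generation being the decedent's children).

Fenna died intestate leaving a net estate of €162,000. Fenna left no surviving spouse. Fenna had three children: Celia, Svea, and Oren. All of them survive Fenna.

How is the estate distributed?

Celia: €54,000; Svea: €54,000; Oren: €54,000

The entire €162,000 passes to the descendants.
That amount (€162,000) is divided into 3 shares of €54,000: Celia, Svea, and Oren each take €54,000.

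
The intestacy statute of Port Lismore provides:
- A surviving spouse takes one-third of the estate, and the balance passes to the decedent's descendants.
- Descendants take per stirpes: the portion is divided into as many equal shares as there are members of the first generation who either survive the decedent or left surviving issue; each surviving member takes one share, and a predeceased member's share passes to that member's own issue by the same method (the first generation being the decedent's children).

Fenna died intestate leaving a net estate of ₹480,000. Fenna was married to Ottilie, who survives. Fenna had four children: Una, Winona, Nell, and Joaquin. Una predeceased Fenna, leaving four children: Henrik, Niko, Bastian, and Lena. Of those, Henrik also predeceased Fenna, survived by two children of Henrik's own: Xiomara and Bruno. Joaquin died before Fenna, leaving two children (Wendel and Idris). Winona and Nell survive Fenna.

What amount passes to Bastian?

Bastian receives ₹20,000.

Ottilie takes one-third of ₹480,000 = ₹160,000. The remaining ₹320,000 passes to the descendants.
The descendants' portion (₹320,000) is divided into 4 shares of ₹80,000: Winona and Nell each take ₹80,000; Una's ₹80,000 share passes to Una's issue; Joaquin's ₹80,000 share passes to Joaquin's issue.
Una's share (₹80,000) is divided into 4 shares of ₹20,000: Niko, Bastian, and Lena each take ₹20,000; Henrik's ₹20,000 share passes to Henrik's issue.
Henrik's share (₹20,000) is divided into 2 shares of ₹10,000: Xiomara and Bruno each take ₹10,000.
Joaquin's share (₹80,000) is divided into 2 shares of ₹40,000: Wendel and Idris each take ₹40,000.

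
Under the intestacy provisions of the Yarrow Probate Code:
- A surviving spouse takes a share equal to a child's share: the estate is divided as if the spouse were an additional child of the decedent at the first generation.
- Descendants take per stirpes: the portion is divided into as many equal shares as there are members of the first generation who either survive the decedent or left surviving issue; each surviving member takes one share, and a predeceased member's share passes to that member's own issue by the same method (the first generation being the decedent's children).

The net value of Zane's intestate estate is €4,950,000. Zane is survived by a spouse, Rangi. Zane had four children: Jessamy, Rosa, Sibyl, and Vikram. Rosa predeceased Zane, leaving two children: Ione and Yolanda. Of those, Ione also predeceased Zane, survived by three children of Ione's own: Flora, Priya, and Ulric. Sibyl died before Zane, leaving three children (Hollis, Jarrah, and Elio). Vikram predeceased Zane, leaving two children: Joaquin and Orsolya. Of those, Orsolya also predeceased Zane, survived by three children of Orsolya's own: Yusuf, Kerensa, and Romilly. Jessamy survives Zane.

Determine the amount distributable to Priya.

Priya receives €165,000.

The spouse counts as an additional share at the children's level, so there are 5 primary shares of €990,000. Rangi takes one such share (€990,000).
The children's combined portion (€3,960,000) is divided into 4 shares of €990,000: Jessamy takes €990,000; Rosa's €990,000 share passes to Rosa's issue; Sibyl's €990,000 share passes to Sibyl's issue; Vikram's €990,000 share passes to Vikram's issue.
Rosa's share (€990,000) is divided into 2 shares of €495,000: Yolanda takes €495,000; Ione's €495,000 share passes to Ione's issue.
Ione's share (€495,000) is divided into 3 shares of €165,000: Flora, Priya, and Ulric each take €165,000.
Sibyl's share (€990,000) is divided into 3 shares of €330,000: Hollis, Jarrah, and Elio each take €330,000.
Vikram's share (€990,000) is divided into 2 shares of €495,000: Joaquin takes €495,000; Orsolya's €495,000 share passes to Orsolya's issue.
Orsolya's share (€495,000) is divided into 3 shares of €165,000: Yusuf, Kerensa, and Romilly each take €165,000.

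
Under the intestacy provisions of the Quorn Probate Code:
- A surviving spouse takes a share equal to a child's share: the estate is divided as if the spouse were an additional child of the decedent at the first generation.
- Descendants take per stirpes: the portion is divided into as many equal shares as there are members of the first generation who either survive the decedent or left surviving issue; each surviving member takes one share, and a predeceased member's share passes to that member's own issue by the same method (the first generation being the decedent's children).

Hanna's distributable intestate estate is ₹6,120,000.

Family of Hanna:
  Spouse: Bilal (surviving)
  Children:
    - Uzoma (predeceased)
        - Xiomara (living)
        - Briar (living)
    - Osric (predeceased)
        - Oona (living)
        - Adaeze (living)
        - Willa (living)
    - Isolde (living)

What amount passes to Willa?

The spouse counts as an additional share at the children's level, so there are 4 primary shares of ₹1,530,000. Bilal takes one such share (₹1,530,000).
The children's combined portion (₹4,590,000) is divided into 3 shares of ₹1,530,000: Isolde takes ₹1,530,000; Uzoma's ₹1,530,000 share passes to Uzoma's issue; Osric's ₹1,530,000 share passes to Osric's issue.
Uzoma's share (₹1,530,000) is divided into 2 shares of ₹765,000: Xiomara and Briar each take ₹765,000.
Osric's share (₹1,530,000) is divided into 3 shares of ₹510,000: Oona, Adaeze, and Willa each take ₹510,000.

Willa receives ₹510,000.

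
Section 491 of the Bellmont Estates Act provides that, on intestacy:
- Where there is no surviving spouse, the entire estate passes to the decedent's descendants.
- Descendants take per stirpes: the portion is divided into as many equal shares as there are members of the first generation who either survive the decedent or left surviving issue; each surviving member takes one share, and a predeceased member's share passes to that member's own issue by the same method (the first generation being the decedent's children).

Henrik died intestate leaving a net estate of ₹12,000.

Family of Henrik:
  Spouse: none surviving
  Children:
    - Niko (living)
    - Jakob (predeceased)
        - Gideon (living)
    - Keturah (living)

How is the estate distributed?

Niko: ₹4,000; Gideon: ₹4,000; Keturah: ₹4,000

The entire ₹12,000 passes to the descendants.
That amount (₹12,000) is divided into 3 shares of ₹4,000: Niko and Keturah each take ₹4,000; Jakob's ₹4,000 share passes to Jakob's issue.
Jakob's share (₹4,000) passes entirely to Gideon.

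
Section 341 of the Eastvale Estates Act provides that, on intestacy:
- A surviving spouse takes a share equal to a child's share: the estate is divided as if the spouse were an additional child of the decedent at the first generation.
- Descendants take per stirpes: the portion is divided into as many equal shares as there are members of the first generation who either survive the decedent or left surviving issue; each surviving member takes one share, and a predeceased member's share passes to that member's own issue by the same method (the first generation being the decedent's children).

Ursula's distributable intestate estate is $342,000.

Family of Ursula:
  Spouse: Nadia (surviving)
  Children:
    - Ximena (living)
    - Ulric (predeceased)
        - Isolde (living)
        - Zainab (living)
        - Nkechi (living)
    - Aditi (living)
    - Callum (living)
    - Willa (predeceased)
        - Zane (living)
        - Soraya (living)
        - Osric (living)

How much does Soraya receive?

Soraya receives $19,000.

The spouse counts as an additional share at the children's level, so there are 6 primary shares of $57,000. Nadia takes one such share ($57,000).
The children's combined portion ($285,000) is divided into 5 shares of $57,000: Ximena, Aditi, and Callum each take $57,000; Ulric's $57,000 share passes to Ulric's issue; Willa's $57,000 share passes to Willa's issue.
Ulric's share ($57,000) is divided into 3 shares of $19,000: Isolde, Zainab, and Nkechi each take $19,000.
Willa's share ($57,000) is divided into 3 shares of $19,000: Zane, Soraya, and Osric each take $19,000.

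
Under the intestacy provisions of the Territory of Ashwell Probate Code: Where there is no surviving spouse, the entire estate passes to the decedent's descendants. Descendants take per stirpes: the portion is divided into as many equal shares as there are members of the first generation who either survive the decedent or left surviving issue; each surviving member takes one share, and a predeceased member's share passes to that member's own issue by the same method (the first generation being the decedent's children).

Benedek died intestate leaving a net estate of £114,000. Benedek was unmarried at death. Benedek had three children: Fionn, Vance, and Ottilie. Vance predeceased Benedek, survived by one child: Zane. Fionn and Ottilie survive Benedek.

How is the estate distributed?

Fionn: £38,000; Zane: £38,000; Ottilie: £38,000

The entire £114,000 passes to the descendants.
That amount (£114,000) is divided into 3 shares of £38,000: Fionn and Ottilie each take £38,000; Vance's £38,000 share passes to Vance's issue.
Vance's share (£38,000) passes entirely to Zane.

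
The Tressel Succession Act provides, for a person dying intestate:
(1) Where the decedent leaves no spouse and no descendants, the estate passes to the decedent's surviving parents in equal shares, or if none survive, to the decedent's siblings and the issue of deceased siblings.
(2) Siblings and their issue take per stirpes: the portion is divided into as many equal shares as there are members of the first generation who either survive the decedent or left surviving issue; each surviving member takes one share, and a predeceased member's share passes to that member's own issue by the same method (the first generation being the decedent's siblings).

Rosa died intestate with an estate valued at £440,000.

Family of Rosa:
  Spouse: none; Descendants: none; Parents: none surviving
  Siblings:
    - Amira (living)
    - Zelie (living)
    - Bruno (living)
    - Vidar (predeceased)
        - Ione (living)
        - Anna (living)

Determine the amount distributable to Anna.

Anna receives £55,000.

The entire £440,000 passes to the siblings and their issue.
That amount (£440,000) is divided into 4 shares of £110,000: Amira, Zelie, and Bruno each take £110,000; Vidar's £110,000 share passes to Vidar's issue.
Vidar's share (£110,000) is divided into 2 shares of £55,000: Ione and Anna each take £55,000.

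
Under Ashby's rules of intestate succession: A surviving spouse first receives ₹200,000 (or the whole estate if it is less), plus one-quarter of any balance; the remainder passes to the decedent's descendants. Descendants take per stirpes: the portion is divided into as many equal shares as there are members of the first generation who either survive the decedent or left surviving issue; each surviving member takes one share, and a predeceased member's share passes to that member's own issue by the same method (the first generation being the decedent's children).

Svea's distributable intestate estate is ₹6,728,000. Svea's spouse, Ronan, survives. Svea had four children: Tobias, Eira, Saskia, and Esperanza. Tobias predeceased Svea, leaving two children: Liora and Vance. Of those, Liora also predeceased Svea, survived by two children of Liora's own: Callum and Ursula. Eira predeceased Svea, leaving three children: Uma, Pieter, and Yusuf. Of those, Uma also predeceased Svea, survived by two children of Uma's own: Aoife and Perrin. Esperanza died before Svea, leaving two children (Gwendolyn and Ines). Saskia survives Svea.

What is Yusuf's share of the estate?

Ronan first takes ₹200,000, leaving a balance of ₹6,528,000. Ronan then takes one-quarter of the balance (₹1,632,000), for a total of ₹1,832,000. The remaining ₹4,896,000 passes to the descendants.
The descendants' portion (₹4,896,000) is divided into 4 shares of ₹1,224,000: Saskia takes ₹1,224,000; Tobias's ₹1,224,000 share passes to Tobias's issue; Eira's ₹1,224,000 share passes to Eira's issue; Esperanza's ₹1,224,000 share passes to Esperanza's issue.
Tobias's share (₹1,224,000) is divided into 2 shares of ₹612,000: Vance takes ₹612,000; Liora's ₹612,000 share passes to Liora's issue.
Liora's share (₹612,000) is divided into 2 shares of ₹306,000: Callum and Ursula each take ₹306,000.
Eira's share (₹1,224,000) is divided into 3 shares of ₹408,000: Pieter and Yusuf each take ₹408,000; Uma's ₹408,000 share passes to Uma's issue.
Uma's share (₹408,000) is divided into 2 shares of ₹204,000: Aoife and Perrin each take ₹204,000.
Esperanza's share (₹1,224,000) is divided into 2 shares of ₹612,000: Gwendolyn and Ines each take ₹612,000.

Yusuf receives ₹408,000.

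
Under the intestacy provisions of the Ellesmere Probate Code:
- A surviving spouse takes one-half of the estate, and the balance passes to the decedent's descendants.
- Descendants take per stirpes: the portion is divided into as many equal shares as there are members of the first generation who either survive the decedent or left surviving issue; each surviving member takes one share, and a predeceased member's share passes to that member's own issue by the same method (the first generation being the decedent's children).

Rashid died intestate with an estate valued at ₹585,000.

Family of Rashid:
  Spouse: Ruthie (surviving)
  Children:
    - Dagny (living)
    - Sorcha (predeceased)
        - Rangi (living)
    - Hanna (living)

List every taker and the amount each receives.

Ruthie: ₹292,500; Dagny: ₹97,500; Rangi: ₹97,500; Hanna: ₹97,500

Ruthie takes one-half of ₹585,000 = ₹292,500. The remaining ₹292,500 passes to the descendants.
The descendants' portion (₹292,500) is divided into 3 shares of ₹97,500: Dagny and Hanna each take ₹97,500; Sorcha's ₹97,500 share passes to Sorcha's issue.
Sorcha's share (₹97,500) passes entirely to Rangi.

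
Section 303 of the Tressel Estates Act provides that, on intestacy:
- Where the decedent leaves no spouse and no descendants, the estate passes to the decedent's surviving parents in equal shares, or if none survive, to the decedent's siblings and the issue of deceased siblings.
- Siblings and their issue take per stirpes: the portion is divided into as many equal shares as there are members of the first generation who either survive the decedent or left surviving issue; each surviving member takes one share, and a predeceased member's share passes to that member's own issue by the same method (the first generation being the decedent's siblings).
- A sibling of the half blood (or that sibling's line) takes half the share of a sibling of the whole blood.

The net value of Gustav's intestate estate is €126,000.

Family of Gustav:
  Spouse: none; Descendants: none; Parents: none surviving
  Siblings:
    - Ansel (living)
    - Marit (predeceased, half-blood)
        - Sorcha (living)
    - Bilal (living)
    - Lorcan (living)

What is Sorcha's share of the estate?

The entire €126,000 passes to the siblings and their issue.
Counting each half-blood sibling's line as half a unit, there are 7/2 units in €126,000, so one unit is €36,000. Whole-blood lines (Ansel, Bilal, and Lorcan) take €36,000 each; half-blood lines (Marit) take €18,000 each.
Marit's share (€18,000) passes entirely to Sorcha.

Sorcha receives €18,000.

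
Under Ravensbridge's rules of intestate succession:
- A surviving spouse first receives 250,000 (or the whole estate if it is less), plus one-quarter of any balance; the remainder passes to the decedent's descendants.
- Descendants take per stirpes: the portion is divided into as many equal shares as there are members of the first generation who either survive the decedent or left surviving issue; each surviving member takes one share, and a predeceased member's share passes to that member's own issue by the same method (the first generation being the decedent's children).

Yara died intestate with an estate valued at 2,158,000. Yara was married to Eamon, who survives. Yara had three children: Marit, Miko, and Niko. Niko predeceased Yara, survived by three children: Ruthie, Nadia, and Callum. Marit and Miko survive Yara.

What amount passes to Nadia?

Nadia receives 159,000.

Eamon first takes 250,000, leaving a balance of 1,908,000. Eamon then takes one-quarter of the balance (477,000), for a total of 727,000. The remaining 1,431,000 passes to the descendants.
The descendants' portion (1,431,000) is divided into 3 shares of 477,000: Marit and Miko each take 477,000; Niko's 477,000 share passes to Niko's issue.
Niko's share (477,000) is divided into 3 shares of 159,000: Ruthie, Nadia, and Callum each take 159,000.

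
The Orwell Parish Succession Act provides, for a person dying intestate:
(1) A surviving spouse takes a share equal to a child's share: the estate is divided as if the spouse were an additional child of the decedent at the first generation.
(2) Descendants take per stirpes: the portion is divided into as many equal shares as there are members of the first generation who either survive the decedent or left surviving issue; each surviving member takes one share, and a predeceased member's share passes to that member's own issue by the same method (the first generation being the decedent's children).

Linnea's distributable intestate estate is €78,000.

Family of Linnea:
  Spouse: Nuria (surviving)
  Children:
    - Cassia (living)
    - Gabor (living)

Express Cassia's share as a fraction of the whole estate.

The spouse counts as an additional share at the children's level, so there are 3 primary shares of €26,000. Nuria takes one such share (€26,000).
The children's combined portion (€52,000) is divided into 2 shares of €26,000: Cassia and Gabor each take €26,000.

Cassia receives 1/3 of the estate.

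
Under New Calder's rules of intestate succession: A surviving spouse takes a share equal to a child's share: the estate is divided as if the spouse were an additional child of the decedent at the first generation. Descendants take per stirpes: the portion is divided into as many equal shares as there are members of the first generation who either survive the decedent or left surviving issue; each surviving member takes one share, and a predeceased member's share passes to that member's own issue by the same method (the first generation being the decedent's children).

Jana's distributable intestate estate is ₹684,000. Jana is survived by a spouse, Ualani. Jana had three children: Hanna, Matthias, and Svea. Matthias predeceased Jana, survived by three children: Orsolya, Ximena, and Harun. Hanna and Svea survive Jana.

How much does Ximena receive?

Ximena receives ₹57,000.

The spouse counts as an additional share at the children's level, so there are 4 primary shares of ₹171,000. Ualani takes one such share (₹171,000).
The children's combined portion (₹513,000) is divided into 3 shares of ₹171,000: Hanna and Svea each take ₹171,000; Matthias's ₹171,000 share passes to Matthias's issue.
Matthias's share (₹171,000) is divided into 3 shares of ₹57,000: Orsolya, Ximena, and Harun each take ₹57,000.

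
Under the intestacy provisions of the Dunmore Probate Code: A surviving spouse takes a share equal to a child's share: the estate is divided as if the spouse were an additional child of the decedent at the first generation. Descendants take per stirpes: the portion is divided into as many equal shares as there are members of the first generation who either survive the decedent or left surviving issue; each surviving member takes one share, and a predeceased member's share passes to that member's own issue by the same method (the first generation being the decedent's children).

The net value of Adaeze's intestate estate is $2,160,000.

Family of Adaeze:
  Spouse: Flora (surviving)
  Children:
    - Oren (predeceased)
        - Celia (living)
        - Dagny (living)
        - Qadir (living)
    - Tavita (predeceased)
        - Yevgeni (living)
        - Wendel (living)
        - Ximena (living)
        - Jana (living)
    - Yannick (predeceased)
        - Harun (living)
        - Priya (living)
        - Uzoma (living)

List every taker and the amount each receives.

The spouse counts as an additional share at the children's level, so there are 4 primary shares of $540,000. Flora takes one such share ($540,000).
The children's combined portion ($1,620,000) is divided into 3 shares of $540,000: Oren's $540,000 share passes to Oren's issue; Tavita's $540,000 share passes to Tavita's issue; Yannick's $540,000 share passes to Yannick's issue.
Oren's share ($540,000) is divided into 3 shares of $180,000: Celia, Dagny, and Qadir each take $180,000.
Tavita's share ($540,000) is divided into 4 shares of $135,000: Yevgeni, Wendel, Ximena, and Jana each take $135,000.
Yannick's share ($540,000) is divided into 3 shares of $180,000: Harun, Priya, and Uzoma each take $180,000.

Flora: $540,000; Celia: $180,000; Dagny: $180,000; Qadir: $180,000; Yevgeni: $135,000; Wendel: $135,000; Ximena: $135,000; Jana: $135,000; Harun: $180,000; Priya: $180,000; Uzoma: $180,000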